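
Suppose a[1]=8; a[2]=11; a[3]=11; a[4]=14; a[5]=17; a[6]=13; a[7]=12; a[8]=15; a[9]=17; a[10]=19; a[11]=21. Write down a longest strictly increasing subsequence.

8, 11, 14, 15, 17, 19, 21

Patience tails give the LIS length; then backtrack through the dp parents:
8 → extends → [8]
11 → extends → [8, 11]
11 → already a tail → [8, 11]
14 → extends → [8, 11, 14]
17 → extends → [8, 11, 14, 17]
13 → replaces 14 → [8, 11, 13, 17]
12 → replaces 13 → [8, 11, 12, 17]
15 → replaces 17 → [8, 11, 12, 15]
17 → extends → [8, 11, 12, 15, 17]
19 → extends → [8, 11, 12, 15, 17, 19]
21 → extends → [8, 11, 12, 15, 17, 19, 21]
Length 7; one witness is 8, 11, 14, 15, 17, 19, 21.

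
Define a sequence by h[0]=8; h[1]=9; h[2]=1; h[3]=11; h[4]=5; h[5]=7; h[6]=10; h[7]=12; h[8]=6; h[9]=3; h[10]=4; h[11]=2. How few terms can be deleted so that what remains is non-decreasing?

Fewest deletions = n − (longest non-decreasing subsequence).
Patience tails:
8 → extends → [8]
9 → extends → [8, 9]
1 → replaces 8 → [1, 9]
11 → extends → [1, 9, 11]
5 → replaces 9 → [1, 5, 11]
7 → replaces 11 → [1, 5, 7]
10 → extends → [1, 5, 7, 10]
12 → extends → [1, 5, 7, 10, 12]
6 → replaces 7 → [1, 5, 6, 10, 12]
3 → replaces 5 → [1, 3, 6, 10, 12]
4 → replaces 6 → [1, 3, 4, 10, 12]
2 → replaces 3 → [1, 2, 4, 10, 12]
Longest non-decreasing subsequence has length 5, so deletions = 12 − 5 = 7.

7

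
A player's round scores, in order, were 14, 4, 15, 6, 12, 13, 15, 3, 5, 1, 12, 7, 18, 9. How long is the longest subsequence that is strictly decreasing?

Negate each value so 'decreasing' becomes 'increasing', then run patience tails on the negated sequence:
-14 → extends → [-14]
-4 → extends → [-14, -4]
-15 → replaces -14 → [-15, -4]
-6 → replaces -4 → [-15, -6]
-12 → replaces -6 → [-15, -12]
-13 → replaces -12 → [-15, -13]
-15 → already a tail → [-15, -13]
-3 → extends → [-15, -13, -3]
-5 → replaces -3 → [-15, -13, -5]
-1 → extends → [-15, -13, -5, -1]
-12 → replaces -5 → [-15, -13, -12, -1]
-7 → replaces -1 → [-15, -13, -12, -7]
-18 → replaces -15 → [-18, -13, -12, -7]
-9 → replaces -7 → [-18, -13, -12, -9]
Four tails, so the longest strictly decreasing subsequence of the original has length 4.

4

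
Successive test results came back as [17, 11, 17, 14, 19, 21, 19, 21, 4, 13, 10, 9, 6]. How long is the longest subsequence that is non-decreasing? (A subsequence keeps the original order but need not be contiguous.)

Track the smallest tail for each achievable length (allowing ties):
17 → extends → [17]
11 → replaces 17 → [11]
17 → extends → [11, 17]
14 → replaces 17 → [11, 14]
19 → extends → [11, 14, 19]
21 → extends → [11, 14, 19, 21]
19 → replaces 21 → [11, 14, 19, 19]
21 → extends → [11, 14, 19, 19, 21]
4 → replaces 11 → [4, 14, 19, 19, 21]
13 → replaces 14 → [4, 13, 19, 19, 21]
10 → replaces 13 → [4, 10, 19, 19, 21]
9 → replaces 10 → [4, 9, 19, 19, 21]
6 → replaces 9 → [4, 6, 19, 19, 21]
Five tails, so the longest non-decreasing subsequence has length 5 (e.g. 17, 17, 19, 21, 21).

5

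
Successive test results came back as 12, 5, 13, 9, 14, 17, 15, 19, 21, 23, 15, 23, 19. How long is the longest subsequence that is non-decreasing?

Track the smallest tail for each achievable length (allowing ties):
12 → extends → [12]
5 → replaces 12 → [5]
13 → extends → [5, 13]
9 → replaces 13 → [5, 9]
14 → extends → [5, 9, 14]
17 → extends → [5, 9, 14, 17]
15 → replaces 17 → [5, 9, 14, 15]
19 → extends → [5, 9, 14, 15, 19]
21 → extends → [5, 9, 14, 15, 19, 21]
23 → extends → [5, 9, 14, 15, 19, 21, 23]
15 → replaces 19 → [5, 9, 14, 15, 15, 21, 23]
23 → extends → [5, 9, 14, 15, 15, 21, 23, 23]
19 → replaces 21 → [5, 9, 14, 15, 15, 19, 23, 23]
Eight tails, so the longest non-decreasing subsequence has length 8 (e.g. 12, 13, 14, 17, 19, 21, 23, 23).

8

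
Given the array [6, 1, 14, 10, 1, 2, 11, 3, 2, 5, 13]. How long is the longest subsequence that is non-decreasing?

Let dp[i] be the length of the longest such subsequence ending at index i:
i:      1  2  3  4  5  6  7  8  9 10 11
a[i]:   6  1 14 10  1  2 11  3  2  5 13
dp:     1  1  2  2  2  3  4  4  4  5  6
Maximum dp value is 6.

6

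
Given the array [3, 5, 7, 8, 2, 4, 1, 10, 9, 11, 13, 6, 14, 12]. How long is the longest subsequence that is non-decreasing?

Track the smallest tail for each achievable length (allowing ties):
3 → extends → [3]
5 → extends → [3, 5]
7 → extends → [3, 5, 7]
8 → extends → [3, 5, 7, 8]
2 → replaces 3 → [2, 5, 7, 8]
4 → replaces 5 → [2, 4, 7, 8]
1 → replaces 2 → [1, 4, 7, 8]
10 → extends → [1, 4, 7, 8, 10]
9 → replaces 10 → [1, 4, 7, 8, 9]
11 → extends → [1, 4, 7, 8, 9, 11]
13 → extends → [1, 4, 7, 8, 9, 11, 13]
6 → replaces 7 → [1, 4, 6, 8, 9, 11, 13]
14 → extends → [1, 4, 6, 8, 9, 11, 13, 14]
12 → replaces 13 → [1, 4, 6, 8, 9, 11, 12, 14]
Eight tails, so the longest non-decreasing subsequence has length 8 (e.g. 3, 5, 7, 8, 10, 11, 13, 14).

8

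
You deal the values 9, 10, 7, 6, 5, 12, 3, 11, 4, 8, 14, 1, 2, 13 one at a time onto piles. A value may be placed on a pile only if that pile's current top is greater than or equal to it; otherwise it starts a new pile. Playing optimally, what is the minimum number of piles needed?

4

Place each on the leftmost legal pile:
9 → new pile 1 (tops now [9])
10 → new pile 2 (tops now [9, 10])
7 → pile 1 (tops now [7, 10])
6 → pile 1 (tops now [6, 10])
5 → pile 1 (tops now [5, 10])
12 → new pile 3 (tops now [5, 10, 12])
3 → pile 1 (tops now [3, 10, 12])
11 → pile 3 (tops now [3, 10, 11])
4 → pile 2 (tops now [3, 4, 11])
8 → pile 3 (tops now [3, 4, 8])
14 → new pile 4 (tops now [3, 4, 8, 14])
1 → pile 1 (tops now [1, 4, 8, 14])
2 → pile 2 (tops now [1, 2, 8, 14])
13 → pile 4 (tops now [1, 2, 8, 13])
Four piles.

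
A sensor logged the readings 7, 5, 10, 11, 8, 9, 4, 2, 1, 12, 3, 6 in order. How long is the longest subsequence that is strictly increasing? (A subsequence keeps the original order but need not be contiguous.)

4

Let dp[i] be the length of the longest such subsequence ending at index i:
i:      1  2  3  4  5  6  7  8  9 10 11 12
a[i]:   7  5 10 11  8  9  4  2  1 12  3  6
dp:     1  1  2  3  2  3  1  1  1  4  2  3
Maximum dp value is 4.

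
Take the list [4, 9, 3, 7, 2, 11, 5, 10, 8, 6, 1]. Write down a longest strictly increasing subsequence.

4, 9, 11

Patience tails give the LIS length; then backtrack through the dp parents:
4 → extends → [4]
9 → extends → [4, 9]
3 → replaces 4 → [3, 9]
7 → replaces 9 → [3, 7]
2 → replaces 3 → [2, 7]
11 → extends → [2, 7, 11]
5 → replaces 7 → [2, 5, 11]
10 → replaces 11 → [2, 5, 10]
8 → replaces 10 → [2, 5, 8]
6 → replaces 8 → [2, 5, 6]
1 → replaces 2 → [1, 5, 6]
Length 3; one witness is 4, 9, 11.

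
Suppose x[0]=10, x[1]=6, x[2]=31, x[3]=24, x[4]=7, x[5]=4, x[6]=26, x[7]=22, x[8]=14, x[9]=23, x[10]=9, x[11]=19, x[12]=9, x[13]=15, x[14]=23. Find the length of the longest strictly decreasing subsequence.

Negate each value so 'decreasing' becomes 'increasing', then run patience tails on the negated sequence:
-10 → extends → [-10]
-6 → extends → [-10, -6]
-31 → replaces -10 → [-31, -6]
-24 → replaces -6 → [-31, -24]
-7 → extends → [-31, -24, -7]
-4 → extends → [-31, -24, -7, -4]
-26 → replaces -24 → [-31, -26, -7, -4]
-22 → replaces -7 → [-31, -26, -22, -4]
-14 → replaces -4 → [-31, -26, -22, -14]
-23 → replaces -22 → [-31, -26, -23, -14]
-9 → extends → [-31, -26, -23, -14, -9]
-19 → replaces -14 → [-31, -26, -23, -19, -9]
-9 → already a tail → [-31, -26, -23, -19, -9]
-15 → replaces -9 → [-31, -26, -23, -19, -15]
-23 → already a tail → [-31, -26, -23, -19, -15]
Five tails, so the longest strictly decreasing subsequence of the original has length 5.

5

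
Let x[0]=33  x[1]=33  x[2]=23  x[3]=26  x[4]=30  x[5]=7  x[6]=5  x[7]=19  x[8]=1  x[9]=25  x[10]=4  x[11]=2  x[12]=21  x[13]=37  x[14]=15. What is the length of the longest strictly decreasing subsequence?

Negate each value so 'decreasing' becomes 'increasing', then run patience tails on the negated sequence:
-33 → extends → [-33]
-33 → already a tail → [-33]
-23 → extends → [-33, -23]
-26 → replaces -23 → [-33, -26]
-30 → replaces -26 → [-33, -30]
-7 → extends → [-33, -30, -7]
-5 → extends → [-33, -30, -7, -5]
-19 → replaces -7 → [-33, -30, -19, -5]
-1 → extends → [-33, -30, -19, -5, -1]
-25 → replaces -19 → [-33, -30, -25, -5, -1]
-4 → replaces -1 → [-33, -30, -25, -5, -4]
-2 → extends → [-33, -30, -25, -5, -4, -2]
-21 → replaces -5 → [-33, -30, -25, -21, -4, -2]
-37 → replaces -33 → [-37, -30, -25, -21, -4, -2]
-15 → replaces -4 → [-37, -30, -25, -21, -15, -2]
Six tails, so the longest strictly decreasing subsequence of the original has length 6.

6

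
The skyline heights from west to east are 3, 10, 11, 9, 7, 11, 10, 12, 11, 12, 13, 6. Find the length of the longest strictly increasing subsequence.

Track the smallest tail for each achievable length (strict):
3 → extends → [3]
10 → extends → [3, 10]
11 → extends → [3, 10, 11]
9 → replaces 10 → [3, 9, 11]
7 → replaces 9 → [3, 7, 11]
11 → already a tail → [3, 7, 11]
10 → replaces 11 → [3, 7, 10]
12 → extends → [3, 7, 10, 12]
11 → replaces 12 → [3, 7, 10, 11]
12 → extends → [3, 7, 10, 11, 12]
13 → extends → [3, 7, 10, 11, 12, 13]
6 → replaces 7 → [3, 6, 10, 11, 12, 13]
Six tails, so the longest strictly increasing subsequence has length 6 (e.g. 3, 9, 10, 11, 12, 13).

6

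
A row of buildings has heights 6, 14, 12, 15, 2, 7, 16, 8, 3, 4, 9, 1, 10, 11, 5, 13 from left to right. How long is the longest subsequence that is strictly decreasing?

Let dp[i] be the longest strictly decreasing subsequence ending at i:
i:      1  2  3  4  5  6  7  8  9 10 11 12 13 14 15 16
a[i]:   6 14 12 15  2  7 16  8  3  4  9  1 10 11  5 13
dp:     1  1  2  1  3  3  1  3  4  4  3  5  3  3  4  2
Maximum is 5.

5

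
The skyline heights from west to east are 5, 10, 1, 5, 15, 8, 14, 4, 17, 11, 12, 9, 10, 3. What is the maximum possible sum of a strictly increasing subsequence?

47

Let S[i] be the best sum of a strictly increasing subsequence ending at i:
i:      1  2  3  4  5  6  7  8  9 10 11 12 13 14
a[i]:   5 10  1  5 15  8 14  4 17 11 12  9 10  3
S:      5 15  1  6 30 14 29  5 47 26 38 23 33  4
Maximum is 47 (e.g. 5 + 10 + 15 + 17).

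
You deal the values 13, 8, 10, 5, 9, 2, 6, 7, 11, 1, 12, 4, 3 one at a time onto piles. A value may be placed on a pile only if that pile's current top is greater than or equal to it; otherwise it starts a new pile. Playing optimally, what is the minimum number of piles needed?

Place each on the leftmost legal pile:
13 → new pile 1 (tops now [13])
8 → pile 1 (tops now [8])
10 → new pile 2 (tops now [8, 10])
5 → pile 1 (tops now [5, 10])
9 → pile 2 (tops now [5, 9])
2 → pile 1 (tops now [2, 9])
6 → pile 2 (tops now [2, 6])
7 → new pile 3 (tops now [2, 6, 7])
11 → new pile 4 (tops now [2, 6, 7, 11])
1 → pile 1 (tops now [1, 6, 7, 11])
12 → new pile 5 (tops now [1, 6, 7, 11, 12])
4 → pile 2 (tops now [1, 4, 7, 11, 12])
3 → pile 2 (tops now [1, 3, 7, 11, 12])
Five piles.

5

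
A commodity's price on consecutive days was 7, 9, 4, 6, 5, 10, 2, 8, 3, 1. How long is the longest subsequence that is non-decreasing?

3

Track the smallest tail for each achievable length (allowing ties):
7 → extends → [7]
9 → extends → [7, 9]
4 → replaces 7 → [4, 9]
6 → replaces 9 → [4, 6]
5 → replaces 6 → [4, 5]
10 → extends → [4, 5, 10]
2 → replaces 4 → [2, 5, 10]
8 → replaces 10 → [2, 5, 8]
3 → replaces 5 → [2, 3, 8]
1 → replaces 2 → [1, 3, 8]
Three tails, so the longest non-decreasing subsequence has length 3 (e.g. 7, 9, 10).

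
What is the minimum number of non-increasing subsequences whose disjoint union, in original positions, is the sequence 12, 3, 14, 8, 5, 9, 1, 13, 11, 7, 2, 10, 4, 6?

4

Place each on the leftmost legal pile:
12 → new pile 1 (tops now [12])
3 → pile 1 (tops now [3])
14 → new pile 2 (tops now [3, 14])
8 → pile 2 (tops now [3, 8])
5 → pile 2 (tops now [3, 5])
9 → new pile 3 (tops now [3, 5, 9])
1 → pile 1 (tops now [1, 5, 9])
13 → new pile 4 (tops now [1, 5, 9, 13])
11 → pile 4 (tops now [1, 5, 9, 11])
7 → pile 3 (tops now [1, 5, 7, 11])
2 → pile 2 (tops now [1, 2, 7, 11])
10 → pile 4 (tops now [1, 2, 7, 10])
4 → pile 3 (tops now [1, 2, 4, 10])
6 → pile 4 (tops now [1, 2, 4, 6])
Four piles.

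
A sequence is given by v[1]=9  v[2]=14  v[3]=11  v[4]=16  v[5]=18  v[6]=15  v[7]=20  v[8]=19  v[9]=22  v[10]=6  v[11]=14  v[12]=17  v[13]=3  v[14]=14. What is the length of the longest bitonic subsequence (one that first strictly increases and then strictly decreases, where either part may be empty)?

inc[i] = longest strictly increasing subsequence ending at i; dec[i] = longest strictly decreasing subsequence starting at i:
i:      1  2  3  4  5  6  7  8  9 10 11 12 13 14
v[i]:   9 14 11 16 18 15 20 19 22  6 14 17  3 14
inc:    1  2  2  3  4  3  5  5  6  1  3  4  1  3
dec:    3  4  3  4  4  3  4  3  3  2  2  2  1  1
Best peak at i=7 (value 20): inc=5, dec=4, length 5+4−1 = 8.

8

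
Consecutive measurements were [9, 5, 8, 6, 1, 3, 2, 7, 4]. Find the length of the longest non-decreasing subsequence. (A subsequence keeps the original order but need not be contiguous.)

Let dp[i] be the length of the longest such subsequence ending at index i:
i:     1 2 3 4 5 6 7 8 9
a[i]:  9 5 8 6 1 3 2 7 4
dp:    1 1 2 2 1 2 2 3 3
Maximum dp value is 3.

3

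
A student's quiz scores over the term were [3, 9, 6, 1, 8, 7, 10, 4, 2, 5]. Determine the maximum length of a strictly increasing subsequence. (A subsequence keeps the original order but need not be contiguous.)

4

Track the smallest tail for each achievable length (strict):
3 → extends → [3]
9 → extends → [3, 9]
6 → replaces 9 → [3, 6]
1 → replaces 3 → [1, 6]
8 → extends → [1, 6, 8]
7 → replaces 8 → [1, 6, 7]
10 → extends → [1, 6, 7, 10]
4 → replaces 6 → [1, 4, 7, 10]
2 → replaces 4 → [1, 2, 7, 10]
5 → replaces 7 → [1, 2, 5, 10]
Four tails, so the longest strictly increasing subsequence has length 4 (e.g. 3, 6, 8, 10).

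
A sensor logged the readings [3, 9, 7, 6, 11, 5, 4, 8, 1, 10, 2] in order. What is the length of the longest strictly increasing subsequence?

4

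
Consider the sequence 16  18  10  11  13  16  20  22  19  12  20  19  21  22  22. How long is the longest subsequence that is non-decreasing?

Track the smallest tail for each achievable length (allowing ties):
16 → extends → [16]
18 → extends → [16, 18]
10 → replaces 16 → [10, 18]
11 → replaces 18 → [10, 11]
13 → extends → [10, 11, 13]
16 → extends → [10, 11, 13, 16]
20 → extends → [10, 11, 13, 16, 20]
22 → extends → [10, 11, 13, 16, 20, 22]
19 → replaces 20 → [10, 11, 13, 16, 19, 22]
12 → replaces 13 → [10, 11, 12, 16, 19, 22]
20 → replaces 22 → [10, 11, 12, 16, 19, 20]
19 → replaces 20 → [10, 11, 12, 16, 19, 19]
21 → extends → [10, 11, 12, 16, 19, 19, 21]
22 → extends → [10, 11, 12, 16, 19, 19, 21, 22]
22 → extends → [10, 11, 12, 16, 19, 19, 21, 22, 22]
Nine tails, so the longest non-decreasing subsequence has length 9 (e.g. 10, 11, 13, 16, 20, 20, 21, 22, 22).

9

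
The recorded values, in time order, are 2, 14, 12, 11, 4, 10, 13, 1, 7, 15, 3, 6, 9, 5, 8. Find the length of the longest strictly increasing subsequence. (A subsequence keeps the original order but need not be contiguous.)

Let dp[i] be the length of the longest such subsequence ending at index i:
i:      1  2  3  4  5  6  7  8  9 10 11 12 13 14 15
a[i]:   2 14 12 11  4 10 13  1  7 15  3  6  9  5  8
dp:     1  2  2  2  2  3  4  1  3  5  2  3  4  3  4
Maximum dp value is 5.

5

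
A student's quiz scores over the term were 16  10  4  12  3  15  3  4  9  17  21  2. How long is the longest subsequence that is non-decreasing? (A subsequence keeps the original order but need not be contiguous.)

Track the smallest tail for each achievable length (allowing ties):
16 → extends → [16]
10 → replaces 16 → [10]
4 → replaces 10 → [4]
12 → extends → [4, 12]
3 → replaces 4 → [3, 12]
15 → extends → [3, 12, 15]
3 → replaces 12 → [3, 3, 15]
4 → replaces 15 → [3, 3, 4]
9 → extends → [3, 3, 4, 9]
17 → extends → [3, 3, 4, 9, 17]
21 → extends → [3, 3, 4, 9, 17, 21]
2 → replaces 3 → [2, 3, 4, 9, 17, 21]
Six tails, so the longest non-decreasing subsequence has length 6 (e.g. 3, 3, 4, 9, 17, 21).

6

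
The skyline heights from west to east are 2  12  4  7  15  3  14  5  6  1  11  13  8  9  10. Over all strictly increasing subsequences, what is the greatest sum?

44

Let S[i] be the best sum of a strictly increasing subsequence ending at i:
i:      1  2  3  4  5  6  7  8  9 10 11 12 13 14 15
a[i]:   2 12  4  7 15  3 14  5  6  1 11 13  8  9 10
S:      2 14  6 13 29  5 28 11 17  1 28 41 25 34 44
Maximum is 44 (e.g. 2 + 4 + 5 + 6 + 8 + 9 + 10).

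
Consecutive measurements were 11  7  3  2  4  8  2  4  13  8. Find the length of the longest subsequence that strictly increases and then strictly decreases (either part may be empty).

5

inc[i] = longest strictly increasing subsequence ending at i; dec[i] = longest strictly decreasing subsequence starting at i:
i:      1  2  3  4  5  6  7  8  9 10
a[i]:  11  7  3  2  4  8  2  4 13  8
inc:    1  1  1  1  2  3  1  2  4  3
dec:    4  3  2  1  2  2  1  1  2  1
Best peak at i=9 (value 13): inc=4, dec=2, length 4+2−1 = 5.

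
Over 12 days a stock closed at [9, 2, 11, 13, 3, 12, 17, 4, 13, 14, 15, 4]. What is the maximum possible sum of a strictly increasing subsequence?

Let S[i] be the best sum of a strictly increasing subsequence ending at i:
i:      1  2  3  4  5  6  7  8  9 10 11 12
a[i]:   9  2 11 13  3 12 17  4 13 14 15  4
S:      9  2 20 33  5 32 50  9 45 59 74  9
Maximum is 74 (e.g. 9 + 11 + 12 + 13 + 14 + 15).

74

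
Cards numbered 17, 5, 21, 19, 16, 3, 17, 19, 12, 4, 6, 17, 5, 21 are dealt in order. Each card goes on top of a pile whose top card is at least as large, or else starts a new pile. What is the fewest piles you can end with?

Place each on the leftmost legal pile:
17 → new pile 1 (tops now [17])
5 → pile 1 (tops now [5])
21 → new pile 2 (tops now [5, 21])
19 → pile 2 (tops now [5, 19])
16 → pile 2 (tops now [5, 16])
3 → pile 1 (tops now [3, 16])
17 → new pile 3 (tops now [3, 16, 17])
19 → new pile 4 (tops now [3, 16, 17, 19])
12 → pile 2 (tops now [3, 12, 17, 19])
4 → pile 2 (tops now [3, 4, 17, 19])
6 → pile 3 (tops now [3, 4, 6, 19])
17 → pile 4 (tops now [3, 4, 6, 17])
5 → pile 3 (tops now [3, 4, 5, 17])
21 → new pile 5 (tops now [3, 4, 5, 17, 21])
Five piles.

5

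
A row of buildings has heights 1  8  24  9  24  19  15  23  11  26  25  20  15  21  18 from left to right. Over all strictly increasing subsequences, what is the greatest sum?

86

Let S[i] be the best sum of a strictly increasing subsequence ending at i:
i:      1  2  3  4  5  6  7  8  9 10 11 12 13 14 15
a[i]:   1  8 24  9 24 19 15 23 11 26 25 20 15 21 18
S:      1  9 33 18 42 37 33 60 29 86 85 57 44 78 62
Maximum is 86 (e.g. 1 + 8 + 9 + 19 + 23 + 26).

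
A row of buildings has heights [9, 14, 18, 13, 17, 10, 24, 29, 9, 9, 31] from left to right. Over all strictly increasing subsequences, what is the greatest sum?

125

Let S[i] be the best sum of a strictly increasing subsequence ending at i:
i:       1   2   3   4   5   6   7   8   9  10  11
a[i]:    9  14  18  13  17  10  24  29   9   9  31
S:       9  23  41  22  40  19  65  94   9   9 125
Maximum is 125 (e.g. 9 + 14 + 18 + 24 + 29 + 31).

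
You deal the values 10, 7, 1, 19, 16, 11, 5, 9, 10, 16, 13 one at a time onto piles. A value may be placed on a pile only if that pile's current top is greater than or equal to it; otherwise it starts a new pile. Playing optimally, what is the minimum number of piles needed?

5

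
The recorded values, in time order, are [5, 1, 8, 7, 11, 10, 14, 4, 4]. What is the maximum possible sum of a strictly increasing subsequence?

38

Let S[i] be the best sum of a strictly increasing subsequence ending at i:
i:      1  2  3  4  5  6  7  8  9
a[i]:   5  1  8  7 11 10 14  4  4
S:      5  1 13 12 24 23 38  5  5
Maximum is 38 (e.g. 5 + 8 + 11 + 14).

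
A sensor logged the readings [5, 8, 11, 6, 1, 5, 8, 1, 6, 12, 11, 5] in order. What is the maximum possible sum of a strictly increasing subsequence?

36

Let S[i] be the best sum of a strictly increasing subsequence ending at i:
i:      1  2  3  4  5  6  7  8  9 10 11 12
a[i]:   5  8 11  6  1  5  8  1  6 12 11  5
S:      5 13 24 11  1  6 19  1 12 36 30  6
Maximum is 36 (e.g. 5 + 8 + 11 + 12).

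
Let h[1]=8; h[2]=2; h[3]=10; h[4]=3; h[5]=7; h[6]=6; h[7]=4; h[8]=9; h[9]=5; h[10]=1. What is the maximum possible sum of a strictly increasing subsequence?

Let S[i] be the best sum of a strictly increasing subsequence ending at i:
i:      1  2  3  4  5  6  7  8  9 10
h[i]:   8  2 10  3  7  6  4  9  5  1
S:      8  2 18  5 12 11  9 21 14  1
Maximum is 21 (e.g. 2 + 3 + 7 + 9).

21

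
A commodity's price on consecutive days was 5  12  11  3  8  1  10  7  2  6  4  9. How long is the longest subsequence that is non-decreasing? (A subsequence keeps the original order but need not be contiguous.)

4

Track the smallest tail for each achievable length (allowing ties):
5 → extends → [5]
12 → extends → [5, 12]
11 → replaces 12 → [5, 11]
3 → replaces 5 → [3, 11]
8 → replaces 11 → [3, 8]
1 → replaces 3 → [1, 8]
10 → extends → [1, 8, 10]
7 → replaces 8 → [1, 7, 10]
2 → replaces 7 → [1, 2, 10]
6 → replaces 10 → [1, 2, 6]
4 → replaces 6 → [1, 2, 4]
9 → extends → [1, 2, 4, 9]
Four tails, so the longest non-decreasing subsequence has length 4 (e.g. 1, 2, 6, 9).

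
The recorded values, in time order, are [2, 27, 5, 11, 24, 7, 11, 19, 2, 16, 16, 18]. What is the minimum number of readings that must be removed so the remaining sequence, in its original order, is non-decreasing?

5

Fewest deletions = n − (longest non-decreasing subsequence).
Patience tails:
2 → extends → [2]
27 → extends → [2, 27]
5 → replaces 27 → [2, 5]
11 → extends → [2, 5, 11]
24 → extends → [2, 5, 11, 24]
7 → replaces 11 → [2, 5, 7, 24]
11 → replaces 24 → [2, 5, 7, 11]
19 → extends → [2, 5, 7, 11, 19]
2 → replaces 5 → [2, 2, 7, 11, 19]
16 → replaces 19 → [2, 2, 7, 11, 16]
16 → extends → [2, 2, 7, 11, 16, 16]
18 → extends → [2, 2, 7, 11, 16, 16, 18]
Longest non-decreasing subsequence has length 7, so deletions = 12 − 7 = 5.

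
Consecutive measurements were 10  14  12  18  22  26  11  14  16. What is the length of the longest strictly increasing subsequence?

Let dp[i] be the length of the longest such subsequence ending at index i:
i:      1  2  3  4  5  6  7  8  9
a[i]:  10 14 12 18 22 26 11 14 16
dp:     1  2  2  3  4  5  2  3  4
Maximum dp value is 5.

5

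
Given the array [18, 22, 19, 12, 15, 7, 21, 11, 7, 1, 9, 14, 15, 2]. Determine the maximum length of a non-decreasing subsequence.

5

Track the smallest tail for each achievable length (allowing ties):
18 → extends → [18]
22 → extends → [18, 22]
19 → replaces 22 → [18, 19]
12 → replaces 18 → [12, 19]
15 → replaces 19 → [12, 15]
7 → replaces 12 → [7, 15]
21 → extends → [7, 15, 21]
11 → replaces 15 → [7, 11, 21]
7 → replaces 11 → [7, 7, 21]
1 → replaces 7 → [1, 7, 21]
9 → replaces 21 → [1, 7, 9]
14 → extends → [1, 7, 9, 14]
15 → extends → [1, 7, 9, 14, 15]
2 → replaces 7 → [1, 2, 9, 14, 15]
Five tails, so the longest non-decreasing subsequence has length 5 (e.g. 7, 7, 9, 14, 15).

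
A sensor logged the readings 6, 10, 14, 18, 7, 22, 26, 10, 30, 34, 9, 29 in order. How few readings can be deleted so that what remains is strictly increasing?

Fewest deletions = n − (longest strictly increasing subsequence).
i:      1  2  3  4  5  6  7  8  9 10 11 12
a[i]:   6 10 14 18  7 22 26 10 30 34  9 29
dp:     1  2  3  4  2  5  6  3  7  8  3  7
max dp = 8, so deletions = 12 − 8 = 4.

4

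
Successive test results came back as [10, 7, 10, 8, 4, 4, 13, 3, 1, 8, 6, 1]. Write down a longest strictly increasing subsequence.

7, 10, 13

Patience tails give the LIS length; then backtrack through the dp parents:
10 → extends → [10]
7 → replaces 10 → [7]
10 → extends → [7, 10]
8 → replaces 10 → [7, 8]
4 → replaces 7 → [4, 8]
4 → already a tail → [4, 8]
13 → extends → [4, 8, 13]
3 → replaces 4 → [3, 8, 13]
1 → replaces 3 → [1, 8, 13]
8 → already a tail → [1, 8, 13]
6 → replaces 8 → [1, 6, 13]
1 → already a tail → [1, 6, 13]
Length 3; one witness is 7, 10, 13.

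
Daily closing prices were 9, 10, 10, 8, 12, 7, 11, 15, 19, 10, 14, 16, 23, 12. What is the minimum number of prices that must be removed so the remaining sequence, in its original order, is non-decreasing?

Fewest deletions = n − (longest non-decreasing subsequence).
Patience tails:
9 → extends → [9]
10 → extends → [9, 10]
10 → extends → [9, 10, 10]
8 → replaces 9 → [8, 10, 10]
12 → extends → [8, 10, 10, 12]
7 → replaces 8 → [7, 10, 10, 12]
11 → replaces 12 → [7, 10, 10, 11]
15 → extends → [7, 10, 10, 11, 15]
19 → extends → [7, 10, 10, 11, 15, 19]
10 → replaces 11 → [7, 10, 10, 10, 15, 19]
14 → replaces 15 → [7, 10, 10, 10, 14, 19]
16 → replaces 19 → [7, 10, 10, 10, 14, 16]
23 → extends → [7, 10, 10, 10, 14, 16, 23]
12 → replaces 14 → [7, 10, 10, 10, 12, 16, 23]
Longest non-decreasing subsequence has length 7, so deletions = 14 − 7 = 7.

7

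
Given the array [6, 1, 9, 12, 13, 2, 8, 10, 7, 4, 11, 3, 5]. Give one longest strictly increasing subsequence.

Patience tails give the LIS length; then backtrack through the dp parents:
6 → extends → [6]
1 → replaces 6 → [1]
9 → extends → [1, 9]
12 → extends → [1, 9, 12]
13 → extends → [1, 9, 12, 13]
2 → replaces 9 → [1, 2, 12, 13]
8 → replaces 12 → [1, 2, 8, 13]
10 → replaces 13 → [1, 2, 8, 10]
7 → replaces 8 → [1, 2, 7, 10]
4 → replaces 7 → [1, 2, 4, 10]
11 → extends → [1, 2, 4, 10, 11]
3 → replaces 4 → [1, 2, 3, 10, 11]
5 → replaces 10 → [1, 2, 3, 5, 11]
Length 5; one witness is 1, 2, 8, 10, 11.

1, 2, 8, 10, 11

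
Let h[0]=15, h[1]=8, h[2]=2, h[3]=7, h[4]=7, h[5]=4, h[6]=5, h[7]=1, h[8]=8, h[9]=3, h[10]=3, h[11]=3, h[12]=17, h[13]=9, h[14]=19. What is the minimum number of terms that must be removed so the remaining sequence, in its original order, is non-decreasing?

Fewest deletions = n − (longest non-decreasing subsequence).
Patience tails:
15 → extends → [15]
8 → replaces 15 → [8]
2 → replaces 8 → [2]
7 → extends → [2, 7]
7 → extends → [2, 7, 7]
4 → replaces 7 → [2, 4, 7]
5 → replaces 7 → [2, 4, 5]
1 → replaces 2 → [1, 4, 5]
8 → extends → [1, 4, 5, 8]
3 → replaces 4 → [1, 3, 5, 8]
3 → replaces 5 → [1, 3, 3, 8]
3 → replaces 8 → [1, 3, 3, 3]
17 → extends → [1, 3, 3, 3, 17]
9 → replaces 17 → [1, 3, 3, 3, 9]
19 → extends → [1, 3, 3, 3, 9, 19]
Longest non-decreasing subsequence has length 6, so deletions = 15 − 6 = 9.

9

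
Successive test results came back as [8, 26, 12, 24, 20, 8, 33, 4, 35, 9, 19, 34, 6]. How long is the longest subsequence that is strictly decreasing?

Let dp[i] be the longest strictly decreasing subsequence ending at i:
i:      1  2  3  4  5  6  7  8  9 10 11 12 13
a[i]:   8 26 12 24 20  8 33  4 35  9 19 34  6
dp:     1  1  2  2  3  4  1  5  1  4  4  2  5
Maximum is 5.

5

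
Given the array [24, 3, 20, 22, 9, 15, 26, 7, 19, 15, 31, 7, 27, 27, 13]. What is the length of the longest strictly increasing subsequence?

Let dp[i] be the length of the longest such subsequence ending at index i:
i:      1  2  3  4  5  6  7  8  9 10 11 12 13 14 15
a[i]:  24  3 20 22  9 15 26  7 19 15 31  7 27 27 13
dp:     1  1  2  3  2  3  4  2  4  3  5  2  5  5  3
Maximum dp value is 5.

5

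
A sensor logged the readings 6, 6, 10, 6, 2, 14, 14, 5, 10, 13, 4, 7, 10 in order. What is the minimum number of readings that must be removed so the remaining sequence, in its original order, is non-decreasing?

8

Fewest deletions = n − (longest non-decreasing subsequence).
Patience tails:
6 → extends → [6]
6 → extends → [6, 6]
10 → extends → [6, 6, 10]
6 → replaces 10 → [6, 6, 6]
2 → replaces 6 → [2, 6, 6]
14 → extends → [2, 6, 6, 14]
14 → extends → [2, 6, 6, 14, 14]
5 → replaces 6 → [2, 5, 6, 14, 14]
10 → replaces 14 → [2, 5, 6, 10, 14]
13 → replaces 14 → [2, 5, 6, 10, 13]
4 → replaces 5 → [2, 4, 6, 10, 13]
7 → replaces 10 → [2, 4, 6, 7, 13]
10 → replaces 13 → [2, 4, 6, 7, 10]
Longest non-decreasing subsequence has length 5, so deletions = 13 − 5 = 8.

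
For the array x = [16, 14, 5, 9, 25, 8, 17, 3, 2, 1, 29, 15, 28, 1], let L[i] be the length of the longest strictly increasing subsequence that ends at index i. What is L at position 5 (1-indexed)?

dp[i] = 1 + max{dp[j] : j<i, x[j]<x[i]} (or 1 if no such j):
i:      1  2  3  4  5  6  7  8  9 10 11 12 13 14
x[i]:  16 14  5  9 25  8 17  3  2  1 29 15 28  1
dp:     1  1  1  2  3  2  3  1  1  1  4  3  4  1
At index 5 the value is 3.

3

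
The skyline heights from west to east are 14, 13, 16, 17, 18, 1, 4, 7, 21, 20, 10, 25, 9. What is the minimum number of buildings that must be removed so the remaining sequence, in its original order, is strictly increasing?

Fewest deletions = n − (longest strictly increasing subsequence).
Patience tails:
14 → extends → [14]
13 → replaces 14 → [13]
16 → extends → [13, 16]
17 → extends → [13, 16, 17]
18 → extends → [13, 16, 17, 18]
1 → replaces 13 → [1, 16, 17, 18]
4 → replaces 16 → [1, 4, 17, 18]
7 → replaces 17 → [1, 4, 7, 18]
21 → extends → [1, 4, 7, 18, 21]
20 → replaces 21 → [1, 4, 7, 18, 20]
10 → replaces 18 → [1, 4, 7, 10, 20]
25 → extends → [1, 4, 7, 10, 20, 25]
9 → replaces 10 → [1, 4, 7, 9, 20, 25]
Longest strictly increasing subsequence has length 6, so deletions = 13 − 6 = 7.

7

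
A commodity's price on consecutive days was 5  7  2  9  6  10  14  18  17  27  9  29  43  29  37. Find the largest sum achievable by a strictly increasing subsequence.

162

Let S[i] be the best sum of a strictly increasing subsequence ending at i:
i:       1   2   3   4   5   6   7   8   9  10  11  12  13  14  15
a[i]:    5   7   2   9   6  10  14  18  17  27   9  29  43  29  37
S:       5  12   2  21  11  31  45  63  62  90  21 119 162 119 156
Maximum is 162 (e.g. 5 + 7 + 9 + 10 + 14 + 18 + 27 + 29 + 43).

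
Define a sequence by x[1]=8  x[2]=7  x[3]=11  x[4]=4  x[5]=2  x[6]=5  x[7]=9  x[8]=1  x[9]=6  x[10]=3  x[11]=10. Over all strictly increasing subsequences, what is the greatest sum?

28

Let S[i] be the best sum of a strictly increasing subsequence ending at i:
i:      1  2  3  4  5  6  7  8  9 10 11
x[i]:   8  7 11  4  2  5  9  1  6  3 10
S:      8  7 19  4  2  9 18  1 15  5 28
Maximum is 28 (e.g. 4 + 5 + 9 + 10).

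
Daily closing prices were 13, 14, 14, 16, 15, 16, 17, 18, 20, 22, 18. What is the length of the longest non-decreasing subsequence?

9

Let dp[i] be the length of the longest such subsequence ending at index i:
i:      1  2  3  4  5  6  7  8  9 10 11
a[i]:  13 14 14 16 15 16 17 18 20 22 18
dp:     1  2  3  4  4  5  6  7  8  9  8
Maximum dp value is 9.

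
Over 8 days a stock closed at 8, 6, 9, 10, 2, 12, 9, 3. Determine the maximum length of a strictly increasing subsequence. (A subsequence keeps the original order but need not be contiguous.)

Let dp[i] be the length of the longest such subsequence ending at index i:
i:      1  2  3  4  5  6  7  8
a[i]:   8  6  9 10  2 12  9  3
dp:     1  1  2  3  1  4  2  2
Maximum dp value is 4.

4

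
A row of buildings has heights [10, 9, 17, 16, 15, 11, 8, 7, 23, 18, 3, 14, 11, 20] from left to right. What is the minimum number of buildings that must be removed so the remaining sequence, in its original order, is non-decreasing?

Fewest deletions = n − (longest non-decreasing subsequence).
i:      1  2  3  4  5  6  7  8  9 10 11 12 13 14
a[i]:  10  9 17 16 15 11  8  7 23 18  3 14 11 20
dp:     1  1  2  2  2  2  1  1  3  3  1  3  3  4
max dp = 4, so deletions = 14 − 4 = 10.

10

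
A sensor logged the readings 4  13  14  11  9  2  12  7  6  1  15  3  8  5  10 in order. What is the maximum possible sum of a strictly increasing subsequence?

46

Let S[i] be the best sum of a strictly increasing subsequence ending at i:
i:      1  2  3  4  5  6  7  8  9 10 11 12 13 14 15
a[i]:   4 13 14 11  9  2 12  7  6  1 15  3  8  5 10
S:      4 17 31 15 13  2 27 11 10  1 46  5 19 10 29
Maximum is 46 (e.g. 4 + 13 + 14 + 15).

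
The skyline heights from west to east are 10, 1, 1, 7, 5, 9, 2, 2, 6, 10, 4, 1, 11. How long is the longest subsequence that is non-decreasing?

7

Track the smallest tail for each achievable length (allowing ties):
10 → extends → [10]
1 → replaces 10 → [1]
1 → extends → [1, 1]
7 → extends → [1, 1, 7]
5 → replaces 7 → [1, 1, 5]
9 → extends → [1, 1, 5, 9]
2 → replaces 5 → [1, 1, 2, 9]
2 → replaces 9 → [1, 1, 2, 2]
6 → extends → [1, 1, 2, 2, 6]
10 → extends → [1, 1, 2, 2, 6, 10]
4 → replaces 6 → [1, 1, 2, 2, 4, 10]
1 → replaces 2 → [1, 1, 1, 2, 4, 10]
11 → extends → [1, 1, 1, 2, 4, 10, 11]
Seven tails, so the longest non-decreasing subsequence has length 7 (e.g. 1, 1, 2, 2, 6, 10, 11).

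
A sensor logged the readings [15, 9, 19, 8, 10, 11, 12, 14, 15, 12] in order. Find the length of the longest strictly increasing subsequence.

6

Track the smallest tail for each achievable length (strict):
15 → extends → [15]
9 → replaces 15 → [9]
19 → extends → [9, 19]
8 → replaces 9 → [8, 19]
10 → replaces 19 → [8, 10]
11 → extends → [8, 10, 11]
12 → extends → [8, 10, 11, 12]
14 → extends → [8, 10, 11, 12, 14]
15 → extends → [8, 10, 11, 12, 14, 15]
12 → already a tail → [8, 10, 11, 12, 14, 15]
Six tails, so the longest strictly increasing subsequence has length 6 (e.g. 9, 10, 11, 12, 14, 15).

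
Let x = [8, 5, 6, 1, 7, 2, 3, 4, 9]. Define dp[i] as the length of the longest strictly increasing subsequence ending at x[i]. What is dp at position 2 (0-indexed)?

2

dp[i] = 1 + max{dp[j] : j<i, x[j]<x[i]} (or 1 if no such j):
i:     0 1 2 3 4 5 6 7 8
x[i]:  8 5 6 1 7 2 3 4 9
dp:    1 1 2 1 3 2 3 4 5
At index 2 the value is 2.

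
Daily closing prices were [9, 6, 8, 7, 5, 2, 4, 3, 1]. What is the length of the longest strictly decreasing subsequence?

Let dp[i] be the longest strictly decreasing subsequence ending at i:
i:     1 2 3 4 5 6 7 8 9
a[i]:  9 6 8 7 5 2 4 3 1
dp:    1 2 2 3 4 5 5 6 7
Maximum is 7.

7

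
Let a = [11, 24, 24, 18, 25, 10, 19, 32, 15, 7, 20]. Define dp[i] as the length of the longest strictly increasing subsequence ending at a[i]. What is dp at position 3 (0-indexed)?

2

dp[i] = 1 + max{dp[j] : j<i, a[j]<a[i]} (or 1 if no such j):
i:      0  1  2  3  4  5  6  7  8  9 10
a[i]:  11 24 24 18 25 10 19 32 15  7 20
dp:     1  2  2  2  3  1  3  4  2  1  4
At index 3 the value is 2.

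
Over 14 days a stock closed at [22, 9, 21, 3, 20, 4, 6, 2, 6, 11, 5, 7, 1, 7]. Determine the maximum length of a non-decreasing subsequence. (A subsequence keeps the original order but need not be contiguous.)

6

Track the smallest tail for each achievable length (allowing ties):
22 → extends → [22]
9 → replaces 22 → [9]
21 → extends → [9, 21]
3 → replaces 9 → [3, 21]
20 → replaces 21 → [3, 20]
4 → replaces 20 → [3, 4]
6 → extends → [3, 4, 6]
2 → replaces 3 → [2, 4, 6]
6 → extends → [2, 4, 6, 6]
11 → extends → [2, 4, 6, 6, 11]
5 → replaces 6 → [2, 4, 5, 6, 11]
7 → replaces 11 → [2, 4, 5, 6, 7]
1 → replaces 2 → [1, 4, 5, 6, 7]
7 → extends → [1, 4, 5, 6, 7, 7]
Six tails, so the longest non-decreasing subsequence has length 6 (e.g. 3, 4, 6, 6, 7, 7).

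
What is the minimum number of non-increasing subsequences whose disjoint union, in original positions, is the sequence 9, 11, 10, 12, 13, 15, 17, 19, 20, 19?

8

The minimum number of non-increasing subsequences covering a sequence equals the length of its longest strictly increasing subsequence.
LIS length is 8 (e.g. 9, 11, 12, 13, 15, 17, 19, 20), so 8 piles are needed.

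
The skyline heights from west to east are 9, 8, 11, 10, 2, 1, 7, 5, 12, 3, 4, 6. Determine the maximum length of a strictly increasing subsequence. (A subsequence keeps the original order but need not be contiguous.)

4

Let dp[i] be the length of the longest such subsequence ending at index i:
i:      1  2  3  4  5  6  7  8  9 10 11 12
a[i]:   9  8 11 10  2  1  7  5 12  3  4  6
dp:     1  1  2  2  1  1  2  2  3  2  3  4
Maximum dp value is 4.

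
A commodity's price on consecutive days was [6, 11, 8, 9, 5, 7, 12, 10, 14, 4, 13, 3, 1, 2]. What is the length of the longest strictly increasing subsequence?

Let dp[i] be the length of the longest such subsequence ending at index i:
i:      1  2  3  4  5  6  7  8  9 10 11 12 13 14
a[i]:   6 11  8  9  5  7 12 10 14  4 13  3  1  2
dp:     1  2  2  3  1  2  4  4  5  1  5  1  1  2
Maximum dp value is 5.

5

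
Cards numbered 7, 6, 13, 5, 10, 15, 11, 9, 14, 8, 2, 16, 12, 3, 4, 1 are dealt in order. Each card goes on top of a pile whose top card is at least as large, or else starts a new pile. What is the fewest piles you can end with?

5

The minimum number of non-increasing subsequences covering a sequence equals the length of its longest strictly increasing subsequence.
LIS length is 5 (e.g. 7, 10, 11, 14, 16), so 5 piles are needed.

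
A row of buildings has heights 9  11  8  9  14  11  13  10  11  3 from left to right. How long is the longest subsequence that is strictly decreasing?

Negate each value so 'decreasing' becomes 'increasing', then run patience tails on the negated sequence:
-9 → extends → [-9]
-11 → replaces -9 → [-11]
-8 → extends → [-11, -8]
-9 → replaces -8 → [-11, -9]
-14 → replaces -11 → [-14, -9]
-11 → replaces -9 → [-14, -11]
-13 → replaces -11 → [-14, -13]
-10 → extends → [-14, -13, -10]
-11 → replaces -10 → [-14, -13, -11]
-3 → extends → [-14, -13, -11, -3]
Four tails, so the longest strictly decreasing subsequence of the original has length 4.

4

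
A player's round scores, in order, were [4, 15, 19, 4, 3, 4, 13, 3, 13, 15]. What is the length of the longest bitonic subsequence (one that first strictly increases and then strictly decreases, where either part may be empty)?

inc[i] = longest strictly increasing subsequence ending at i; dec[i] = longest strictly decreasing subsequence starting at i:
i:      1  2  3  4  5  6  7  8  9 10
a[i]:   4 15 19  4  3  4 13  3 13 15
inc:    1  2  3  1  1  2  3  1  3  4
dec:    2  3  3  2  1  2  2  1  1  1
Best peak at i=3 (value 19): inc=3, dec=3, length 3+3−1 = 5.

5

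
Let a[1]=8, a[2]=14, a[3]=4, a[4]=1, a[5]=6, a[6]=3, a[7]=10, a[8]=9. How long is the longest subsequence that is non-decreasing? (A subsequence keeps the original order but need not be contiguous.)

3

Let dp[i] be the length of the longest such subsequence ending at index i:
i:      1  2  3  4  5  6  7  8
a[i]:   8 14  4  1  6  3 10  9
dp:     1  2  1  1  2  2  3  3
Maximum dp value is 3.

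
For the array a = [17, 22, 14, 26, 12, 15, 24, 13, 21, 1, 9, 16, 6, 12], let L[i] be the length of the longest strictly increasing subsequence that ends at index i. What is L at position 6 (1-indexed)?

2

dp[i] = 1 + max{dp[j] : j<i, a[j]<a[i]} (or 1 if no such j):
i:      1  2  3  4  5  6  7  8  9 10 11 12 13 14
a[i]:  17 22 14 26 12 15 24 13 21  1  9 16  6 12
dp:     1  2  1  3  1  2  3  2  3  1  2  3  2  3
At index 6 the value is 2.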